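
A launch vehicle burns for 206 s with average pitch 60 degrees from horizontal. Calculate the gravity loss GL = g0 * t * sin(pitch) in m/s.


GL = 9.81 * 206 * sin(60 deg) = 1750 m/s

1750 m/s


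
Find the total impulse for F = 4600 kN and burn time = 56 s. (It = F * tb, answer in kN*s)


It = 4600 * 56 = 257600 kN*s

257600 kN*s


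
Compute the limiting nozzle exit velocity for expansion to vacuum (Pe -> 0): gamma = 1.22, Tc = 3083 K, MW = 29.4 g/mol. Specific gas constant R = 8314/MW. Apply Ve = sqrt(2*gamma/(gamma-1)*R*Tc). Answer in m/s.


R = 8314 / 29.4 = 282.79 J/(kg.K)
Ve = sqrt(2 * 1.22 / (1.22 - 1) * 282.79 * 3083) = 3110 m/s

3110 m/s


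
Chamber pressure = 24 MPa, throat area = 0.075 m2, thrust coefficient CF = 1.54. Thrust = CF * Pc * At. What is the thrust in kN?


F = 1.54 * 24e6 * 0.075 = 2.7720e+06 N = 2772.0 kN

2772.0 kN


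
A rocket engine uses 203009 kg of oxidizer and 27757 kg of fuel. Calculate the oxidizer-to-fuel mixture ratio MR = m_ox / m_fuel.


MR = 203009 / 27757 = 7.31

7.31


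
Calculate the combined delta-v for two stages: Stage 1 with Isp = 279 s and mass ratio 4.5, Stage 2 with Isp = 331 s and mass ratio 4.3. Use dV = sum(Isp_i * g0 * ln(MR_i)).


dV1 = 279 * 9.81 * ln(4.5) = 4116.6 m/s
dV2 = 331 * 9.81 * ln(4.3) = 4736.3 m/s
Total dV = 4116.6 + 4736.3 = 8852.9 m/s ~ 8853 m/s

8853 m/s


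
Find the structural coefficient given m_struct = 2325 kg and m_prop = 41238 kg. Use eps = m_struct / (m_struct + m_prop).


eps = 2325 / (2325 + 41238) = 0.0534

0.0534


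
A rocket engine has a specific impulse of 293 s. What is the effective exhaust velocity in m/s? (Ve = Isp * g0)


Ve = Isp * g0 = 293 * 9.81 = 2874.3 m/s

2874.3 m/s


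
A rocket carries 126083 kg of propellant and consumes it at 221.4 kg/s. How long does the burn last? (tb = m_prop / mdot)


tb = 126083 / 221.4 = 569.5 s

569.5 s


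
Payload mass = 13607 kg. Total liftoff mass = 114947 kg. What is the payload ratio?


PR = 13607 / 114947 = 0.1184

0.1184


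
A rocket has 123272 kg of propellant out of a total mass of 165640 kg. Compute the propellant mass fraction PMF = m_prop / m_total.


PMF = 123272 / 165640 = 0.744

0.744


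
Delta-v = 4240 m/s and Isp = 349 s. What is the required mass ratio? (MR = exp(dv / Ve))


Ve = 349 * 9.81 = 3423.69 m/s
MR = exp(4240 / 3423.69) = 3.45

3.45


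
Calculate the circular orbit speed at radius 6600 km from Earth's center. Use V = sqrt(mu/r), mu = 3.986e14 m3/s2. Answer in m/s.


V = sqrt(3.986e14 / 6600000) = 7771 m/s

7771 m/s


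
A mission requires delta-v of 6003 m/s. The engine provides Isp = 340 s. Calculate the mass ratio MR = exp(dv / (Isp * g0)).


Ve = 340 * 9.81 = 3335.4 m/s
MR = exp(6003 / 3335.4) = 6.048

6.048


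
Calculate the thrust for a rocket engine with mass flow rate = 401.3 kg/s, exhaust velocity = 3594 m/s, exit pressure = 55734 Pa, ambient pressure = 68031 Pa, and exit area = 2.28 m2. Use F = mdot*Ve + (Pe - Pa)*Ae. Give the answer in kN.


F = 401.3 * 3594 + (55734 - 68031) * 2.28 = 1.4142e+06 N = 1414.2 kN

1414.2 kN


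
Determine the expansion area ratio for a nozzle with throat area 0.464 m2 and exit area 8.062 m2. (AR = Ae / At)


AR = 8.062 / 0.464 = 17.4

17.4


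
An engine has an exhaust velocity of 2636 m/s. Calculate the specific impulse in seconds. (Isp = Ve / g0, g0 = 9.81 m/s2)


Isp = Ve / g0 = 2636 / 9.81 = 268.7 s

268.7 s


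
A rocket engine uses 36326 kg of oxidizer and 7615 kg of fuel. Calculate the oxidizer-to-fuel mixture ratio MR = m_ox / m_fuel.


MR = 36326 / 7615 = 4.77

4.77


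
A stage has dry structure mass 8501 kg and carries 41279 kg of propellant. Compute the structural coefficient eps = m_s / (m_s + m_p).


eps = 8501 / (8501 + 41279) = 0.1708

0.1708


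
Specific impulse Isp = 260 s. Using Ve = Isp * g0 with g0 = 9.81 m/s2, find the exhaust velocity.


Ve = Isp * g0 = 260 * 9.81 = 2550.6 m/s

2550.6 m/s


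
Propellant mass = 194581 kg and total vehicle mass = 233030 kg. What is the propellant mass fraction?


PMF = 194581 / 233030 = 0.835

0.835


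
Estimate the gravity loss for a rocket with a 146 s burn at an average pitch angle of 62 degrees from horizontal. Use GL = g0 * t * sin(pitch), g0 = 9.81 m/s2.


GL = 9.81 * 146 * sin(62 deg) = 1265 m/s

1265 m/s


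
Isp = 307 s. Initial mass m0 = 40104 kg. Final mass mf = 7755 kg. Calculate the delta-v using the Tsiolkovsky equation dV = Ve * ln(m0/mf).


Ve = 307 * 9.81 = 3011.67 m/s
dV = 3011.67 * ln(40104/7755) = 4949 m/s

4949 m/s


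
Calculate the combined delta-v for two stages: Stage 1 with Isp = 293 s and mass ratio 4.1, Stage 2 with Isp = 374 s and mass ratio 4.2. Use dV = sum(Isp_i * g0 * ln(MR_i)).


dV1 = 293 * 9.81 * ln(4.1) = 4055.6 m/s
dV2 = 374 * 9.81 * ln(4.2) = 5265.2 m/s
Total dV = 4055.6 + 5265.2 = 9320.8 m/s ~ 9321 m/s

9321 m/s


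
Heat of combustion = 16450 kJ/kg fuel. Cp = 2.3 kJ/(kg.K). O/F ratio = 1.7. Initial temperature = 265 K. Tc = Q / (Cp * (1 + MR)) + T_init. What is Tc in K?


Tc = 16450 / (2.3 * (1 + 1.7)) + 265 = 2914 K

2914 K


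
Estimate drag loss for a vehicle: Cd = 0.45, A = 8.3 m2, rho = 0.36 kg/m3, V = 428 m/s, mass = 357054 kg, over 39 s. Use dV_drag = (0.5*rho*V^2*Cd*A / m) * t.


D = 0.5 * 0.36 * 428^2 * 0.45 * 8.3 = 123154.6 N
a = 123154.6 / 357054 = 0.3449 m/s2
dV = 0.3449 * 39 = 13.5 m/s

13.5 m/s


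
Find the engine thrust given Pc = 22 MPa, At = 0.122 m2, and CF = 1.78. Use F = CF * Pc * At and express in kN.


F = 1.78 * 22e6 * 0.122 = 4.7775e+06 N = 4777.5 kN

4777.5 kN


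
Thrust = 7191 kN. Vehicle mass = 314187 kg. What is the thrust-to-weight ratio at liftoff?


TWR = 7191000 / (314187 * 9.81) = 2.33

2.33


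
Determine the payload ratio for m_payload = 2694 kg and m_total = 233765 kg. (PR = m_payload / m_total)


PR = 2694 / 233765 = 0.0115

0.0115


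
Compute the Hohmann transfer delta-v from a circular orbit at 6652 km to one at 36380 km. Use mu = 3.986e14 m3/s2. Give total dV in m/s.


V1 = sqrt(mu/r1) = 7740.92 m/s
dV1 = V1*(sqrt(2*r2/(r1+r2)) - 1) = 2324.76 m/s
V2 = sqrt(mu/r2) = 3310.07 m/s
dV2 = V2*(1 - sqrt(2*r1/(r1+r2))) = 1469.58 m/s
Total dV = 3794 m/s

3794 m/s


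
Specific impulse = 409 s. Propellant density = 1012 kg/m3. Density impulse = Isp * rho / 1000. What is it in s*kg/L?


rho*Isp = 409 * 1012 / 1000 = 414 s*kg/L

414 s*kg/L


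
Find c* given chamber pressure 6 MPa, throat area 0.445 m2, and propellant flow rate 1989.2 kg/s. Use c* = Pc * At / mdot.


c* = 6e6 * 0.445 / 1989.2 = 1342 m/s

1342 m/s


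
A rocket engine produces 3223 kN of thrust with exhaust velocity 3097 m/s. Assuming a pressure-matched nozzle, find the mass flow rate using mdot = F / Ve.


mdot = F / Ve = 3223000 / 3097 = 1040.7 kg/s

1040.7 kg/s


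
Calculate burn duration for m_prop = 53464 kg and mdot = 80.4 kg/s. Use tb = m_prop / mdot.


tb = 53464 / 80.4 = 665.0 s

665.0 s


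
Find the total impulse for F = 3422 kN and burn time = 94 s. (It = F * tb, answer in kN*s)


It = 3422 * 94 = 321668 kN*s

321668 kN*s


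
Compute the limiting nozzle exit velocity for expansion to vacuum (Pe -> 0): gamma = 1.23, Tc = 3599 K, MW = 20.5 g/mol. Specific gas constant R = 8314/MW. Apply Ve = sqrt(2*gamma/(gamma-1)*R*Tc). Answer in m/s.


R = 8314 / 20.5 = 405.56 J/(kg.K)
Ve = sqrt(2 * 1.23 / (1.23 - 1) * 405.56 * 3599) = 3951 m/s

3951 m/s


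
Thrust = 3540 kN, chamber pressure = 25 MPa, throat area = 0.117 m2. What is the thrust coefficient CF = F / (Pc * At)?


CF = 3540000 / (25e6 * 0.117) = 1.21

1.21


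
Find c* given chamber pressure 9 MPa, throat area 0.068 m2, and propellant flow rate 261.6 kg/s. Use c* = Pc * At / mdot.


c* = 9e6 * 0.068 / 261.6 = 2339 m/s

2339 m/s


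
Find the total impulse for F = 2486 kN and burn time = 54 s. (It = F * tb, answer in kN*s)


It = 2486 * 54 = 134244 kN*s

134244 kN*s


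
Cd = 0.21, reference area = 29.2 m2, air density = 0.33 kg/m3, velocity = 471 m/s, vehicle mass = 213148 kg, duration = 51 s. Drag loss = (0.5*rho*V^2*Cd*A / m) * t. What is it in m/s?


D = 0.5 * 0.33 * 471^2 * 0.21 * 29.2 = 224454.29 N
a = 224454.29 / 213148 = 1.053 m/s2
dV = 1.053 * 51 = 53.7 m/s

53.7 m/s


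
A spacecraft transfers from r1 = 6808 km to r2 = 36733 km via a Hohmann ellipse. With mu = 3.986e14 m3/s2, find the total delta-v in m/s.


V1 = sqrt(mu/r1) = 7651.72 m/s
dV1 = V1*(sqrt(2*r2/(r1+r2)) - 1) = 2287.52 m/s
V2 = sqrt(mu/r2) = 3294.13 m/s
dV2 = V2*(1 - sqrt(2*r1/(r1+r2))) = 1452.02 m/s
Total dV = 3740 m/s

3740 m/s


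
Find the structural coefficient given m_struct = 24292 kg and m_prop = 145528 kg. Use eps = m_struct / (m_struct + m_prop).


eps = 24292 / (24292 + 145528) = 0.143

0.143


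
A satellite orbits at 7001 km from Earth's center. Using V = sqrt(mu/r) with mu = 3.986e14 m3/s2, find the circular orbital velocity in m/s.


V = sqrt(3.986e14 / 7001000) = 7546 m/s

7546 m/s


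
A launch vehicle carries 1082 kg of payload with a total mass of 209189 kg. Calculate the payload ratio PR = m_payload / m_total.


PR = 1082 / 209189 = 0.0052

0.0052


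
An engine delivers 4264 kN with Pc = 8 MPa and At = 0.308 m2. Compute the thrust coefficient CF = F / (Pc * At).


CF = 4264000 / (8e6 * 0.308) = 1.73

1.73


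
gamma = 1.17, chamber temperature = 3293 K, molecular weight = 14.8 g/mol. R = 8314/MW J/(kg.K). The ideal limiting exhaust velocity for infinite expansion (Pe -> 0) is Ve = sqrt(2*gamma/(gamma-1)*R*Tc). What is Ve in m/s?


R = 8314 / 14.8 = 561.76 J/(kg.K)
Ve = sqrt(2 * 1.17 / (1.17 - 1) * 561.76 * 3293) = 5046 m/s

5046 m/s


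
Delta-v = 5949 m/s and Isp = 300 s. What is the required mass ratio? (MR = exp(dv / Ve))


Ve = 300 * 9.81 = 2943.0 m/s
MR = exp(5949 / 2943.0) = 7.549

7.549


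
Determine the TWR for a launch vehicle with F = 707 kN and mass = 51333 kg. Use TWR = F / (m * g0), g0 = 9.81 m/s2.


TWR = 707000 / (51333 * 9.81) = 1.4

1.4


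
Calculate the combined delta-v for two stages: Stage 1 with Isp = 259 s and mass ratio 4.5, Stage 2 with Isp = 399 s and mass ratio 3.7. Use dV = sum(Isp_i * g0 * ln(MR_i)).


dV1 = 259 * 9.81 * ln(4.5) = 3821.5 m/s
dV2 = 399 * 9.81 * ln(3.7) = 5121.1 m/s
Total dV = 3821.5 + 5121.1 = 8942.6 m/s ~ 8943 m/s

8943 m/s


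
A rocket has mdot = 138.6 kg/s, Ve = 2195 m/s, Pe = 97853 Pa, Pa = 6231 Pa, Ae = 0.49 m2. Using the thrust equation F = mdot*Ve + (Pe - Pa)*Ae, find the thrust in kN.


F = 138.6 * 2195 + (97853 - 6231) * 0.49 = 349122.0 N = 349.1 kN

349.1 kN


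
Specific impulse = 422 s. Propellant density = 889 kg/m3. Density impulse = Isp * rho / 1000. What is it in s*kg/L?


rho*Isp = 422 * 889 / 1000 = 375 s*kg/L

375 s*kg/L


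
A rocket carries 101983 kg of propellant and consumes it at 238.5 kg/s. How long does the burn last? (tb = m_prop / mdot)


tb = 101983 / 238.5 = 427.6 s

427.6 s


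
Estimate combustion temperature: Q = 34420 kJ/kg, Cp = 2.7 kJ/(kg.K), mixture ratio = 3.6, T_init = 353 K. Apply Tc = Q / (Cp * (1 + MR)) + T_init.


Tc = 34420 / (2.7 * (1 + 3.6)) + 353 = 3124 K

3124 K


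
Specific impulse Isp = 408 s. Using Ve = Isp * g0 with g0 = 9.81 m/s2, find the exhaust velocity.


Ve = Isp * g0 = 408 * 9.81 = 4002.5 m/s

4002.5 m/s


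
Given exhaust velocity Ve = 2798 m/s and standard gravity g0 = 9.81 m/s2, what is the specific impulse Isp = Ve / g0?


Isp = Ve / g0 = 2798 / 9.81 = 285.2 s

285.2 s


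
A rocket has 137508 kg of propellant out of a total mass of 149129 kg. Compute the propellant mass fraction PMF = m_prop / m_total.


PMF = 137508 / 149129 = 0.922

0.922


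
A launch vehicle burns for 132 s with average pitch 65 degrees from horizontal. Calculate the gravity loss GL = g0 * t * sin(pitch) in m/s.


GL = 9.81 * 132 * sin(65 deg) = 1174 m/s

1174 m/s


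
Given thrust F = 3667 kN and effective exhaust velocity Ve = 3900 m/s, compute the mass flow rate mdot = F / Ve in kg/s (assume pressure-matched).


mdot = F / Ve = 3667000 / 3900 = 940.3 kg/s

940.3 kg/s


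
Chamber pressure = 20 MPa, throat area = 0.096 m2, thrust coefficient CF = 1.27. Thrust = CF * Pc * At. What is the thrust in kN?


F = 1.27 * 20e6 * 0.096 = 2.4384e+06 N = 2438.4 kN

2438.4 kN


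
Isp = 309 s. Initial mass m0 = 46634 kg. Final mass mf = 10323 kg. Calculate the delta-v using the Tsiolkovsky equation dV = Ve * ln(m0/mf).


Ve = 309 * 9.81 = 3031.29 m/s
dV = 3031.29 * ln(46634/10323) = 4571 m/s

4571 m/s


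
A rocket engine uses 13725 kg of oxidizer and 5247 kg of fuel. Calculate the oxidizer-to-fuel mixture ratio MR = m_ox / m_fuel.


MR = 13725 / 5247 = 2.62

2.62


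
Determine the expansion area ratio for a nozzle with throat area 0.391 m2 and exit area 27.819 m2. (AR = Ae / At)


AR = 27.819 / 0.391 = 71.1

71.1


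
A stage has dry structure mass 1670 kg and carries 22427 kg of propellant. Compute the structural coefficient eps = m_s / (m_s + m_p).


eps = 1670 / (1670 + 22427) = 0.0693

0.0693


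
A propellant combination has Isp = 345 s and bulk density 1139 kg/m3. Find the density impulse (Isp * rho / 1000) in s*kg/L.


rho*Isp = 345 * 1139 / 1000 = 393 s*kg/L

393 s*kg/L


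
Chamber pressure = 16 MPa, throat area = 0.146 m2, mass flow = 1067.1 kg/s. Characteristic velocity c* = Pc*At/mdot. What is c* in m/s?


c* = 16e6 * 0.146 / 1067.1 = 2189 m/s

2189 m/s


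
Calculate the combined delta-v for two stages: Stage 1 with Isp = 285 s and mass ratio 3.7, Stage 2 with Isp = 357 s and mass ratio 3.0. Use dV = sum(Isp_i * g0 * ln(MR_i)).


dV1 = 285 * 9.81 * ln(3.7) = 3657.9 m/s
dV2 = 357 * 9.81 * ln(3.0) = 3847.5 m/s
Total dV = 3657.9 + 3847.5 = 7505.4 m/s ~ 7505 m/s

7505 m/s


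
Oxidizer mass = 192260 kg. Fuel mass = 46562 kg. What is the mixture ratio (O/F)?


MR = 192260 / 46562 = 4.13

4.13


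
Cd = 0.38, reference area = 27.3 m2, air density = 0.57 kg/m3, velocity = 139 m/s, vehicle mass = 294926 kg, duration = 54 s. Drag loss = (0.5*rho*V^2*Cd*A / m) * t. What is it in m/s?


D = 0.5 * 0.57 * 139^2 * 0.38 * 27.3 = 57124.28 N
a = 57124.28 / 294926 = 0.1937 m/s2
dV = 0.1937 * 54 = 10.5 m/s

10.5 m/s


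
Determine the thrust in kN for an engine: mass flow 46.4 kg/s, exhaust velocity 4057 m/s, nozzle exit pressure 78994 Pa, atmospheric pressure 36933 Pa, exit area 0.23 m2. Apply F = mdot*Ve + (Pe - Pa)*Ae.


F = 46.4 * 4057 + (78994 - 36933) * 0.23 = 197919.0 N = 197.9 kN

197.9 kN


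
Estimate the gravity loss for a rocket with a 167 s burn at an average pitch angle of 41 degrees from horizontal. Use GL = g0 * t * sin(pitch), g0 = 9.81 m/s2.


GL = 9.81 * 167 * sin(41 deg) = 1075 m/s

1075 m/s


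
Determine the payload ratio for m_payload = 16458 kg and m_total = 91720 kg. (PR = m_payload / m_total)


PR = 16458 / 91720 = 0.1794

0.1794


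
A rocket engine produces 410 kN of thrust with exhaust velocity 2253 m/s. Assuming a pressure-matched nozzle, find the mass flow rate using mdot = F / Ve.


mdot = F / Ve = 410000 / 2253 = 182.0 kg/s

182.0 kg/s


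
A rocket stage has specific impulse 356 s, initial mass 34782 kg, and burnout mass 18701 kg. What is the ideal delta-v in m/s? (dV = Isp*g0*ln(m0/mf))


Ve = 356 * 9.81 = 3492.36 m/s
dV = 3492.36 * ln(34782/18701) = 2167 m/s

2167 m/s


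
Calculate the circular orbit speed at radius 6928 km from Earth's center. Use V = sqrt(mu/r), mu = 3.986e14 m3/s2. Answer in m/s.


V = sqrt(3.986e14 / 6928000) = 7585 m/s

7585 m/s


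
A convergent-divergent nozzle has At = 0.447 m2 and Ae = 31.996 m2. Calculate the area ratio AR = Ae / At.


AR = 31.996 / 0.447 = 71.6

71.6


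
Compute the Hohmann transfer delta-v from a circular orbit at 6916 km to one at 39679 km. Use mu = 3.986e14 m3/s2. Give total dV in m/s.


V1 = sqrt(mu/r1) = 7591.74 m/s
dV1 = V1*(sqrt(2*r2/(r1+r2)) - 1) = 2315.83 m/s
V2 = sqrt(mu/r2) = 3169.48 m/s
dV2 = V2*(1 - sqrt(2*r1/(r1+r2))) = 1442.61 m/s
Total dV = 3758 m/s

3758 m/s


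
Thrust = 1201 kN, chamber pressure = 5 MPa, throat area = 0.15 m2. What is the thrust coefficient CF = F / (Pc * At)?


CF = 1201000 / (5e6 * 0.15) = 1.6

1.6


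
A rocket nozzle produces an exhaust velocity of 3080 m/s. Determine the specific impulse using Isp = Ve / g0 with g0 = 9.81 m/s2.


Isp = Ve / g0 = 3080 / 9.81 = 314.0 s

314.0 s


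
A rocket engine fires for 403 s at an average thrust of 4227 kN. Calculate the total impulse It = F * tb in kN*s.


It = 4227 * 403 = 1703481 kN*s

1703481 kN*s


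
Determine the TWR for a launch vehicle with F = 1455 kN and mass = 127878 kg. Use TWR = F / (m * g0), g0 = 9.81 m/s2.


TWR = 1455000 / (127878 * 9.81) = 1.16

1.16


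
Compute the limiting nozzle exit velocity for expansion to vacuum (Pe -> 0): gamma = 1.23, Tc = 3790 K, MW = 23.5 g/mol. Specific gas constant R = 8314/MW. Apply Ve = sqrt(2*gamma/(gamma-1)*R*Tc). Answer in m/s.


R = 8314 / 23.5 = 353.79 J/(kg.K)
Ve = sqrt(2 * 1.23 / (1.23 - 1) * 353.79 * 3790) = 3787 m/s

3787 m/s


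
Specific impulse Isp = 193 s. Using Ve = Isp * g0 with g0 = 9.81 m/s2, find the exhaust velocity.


Ve = Isp * g0 = 193 * 9.81 = 1893.3 m/s

1893.3 m/s


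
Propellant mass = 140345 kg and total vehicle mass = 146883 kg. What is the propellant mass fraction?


PMF = 140345 / 146883 = 0.955

0.955


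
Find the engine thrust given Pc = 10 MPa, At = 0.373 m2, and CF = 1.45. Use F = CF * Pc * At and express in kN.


F = 1.45 * 10e6 * 0.373 = 5.4085e+06 N = 5408.5 kN

5408.5 kN


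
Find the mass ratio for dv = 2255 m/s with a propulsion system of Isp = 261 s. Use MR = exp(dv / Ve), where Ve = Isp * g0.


Ve = 261 * 9.81 = 2560.41 m/s
MR = exp(2255 / 2560.41) = 2.413

2.413


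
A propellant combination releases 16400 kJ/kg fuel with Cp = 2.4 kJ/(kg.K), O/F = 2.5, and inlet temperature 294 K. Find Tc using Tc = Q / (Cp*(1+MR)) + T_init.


Tc = 16400 / (2.4 * (1 + 2.5)) + 294 = 2246 K

2246 K


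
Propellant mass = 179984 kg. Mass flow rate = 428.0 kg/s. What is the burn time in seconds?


tb = 179984 / 428.0 = 420.5 s

420.5 s


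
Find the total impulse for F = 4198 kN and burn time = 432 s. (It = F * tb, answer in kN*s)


It = 4198 * 432 = 1813536 kN*s

1813536 kN*s


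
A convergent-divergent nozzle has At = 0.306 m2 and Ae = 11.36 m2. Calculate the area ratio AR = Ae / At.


AR = 11.36 / 0.306 = 37.1

37.1


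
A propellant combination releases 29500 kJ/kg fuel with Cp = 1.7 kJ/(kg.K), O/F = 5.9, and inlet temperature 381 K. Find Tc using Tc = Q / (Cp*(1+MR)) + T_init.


Tc = 29500 / (1.7 * (1 + 5.9)) + 381 = 2896 K

2896 K


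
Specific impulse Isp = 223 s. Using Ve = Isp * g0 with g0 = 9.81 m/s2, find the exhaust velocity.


Ve = Isp * g0 = 223 * 9.81 = 2187.6 m/s

2187.6 m/s


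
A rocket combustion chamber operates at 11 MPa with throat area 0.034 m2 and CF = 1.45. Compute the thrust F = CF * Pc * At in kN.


F = 1.45 * 11e6 * 0.034 = 542300.0 N = 542.3 kN

542.3 kN


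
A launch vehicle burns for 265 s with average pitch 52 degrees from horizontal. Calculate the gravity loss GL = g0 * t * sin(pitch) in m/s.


GL = 9.81 * 265 * sin(52 deg) = 2049 m/s

2049 m/s


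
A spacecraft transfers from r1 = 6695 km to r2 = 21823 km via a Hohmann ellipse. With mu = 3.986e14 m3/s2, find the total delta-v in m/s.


V1 = sqrt(mu/r1) = 7716.02 m/s
dV1 = V1*(sqrt(2*r2/(r1+r2)) - 1) = 1829.64 m/s
V2 = sqrt(mu/r2) = 4273.77 m/s
dV2 = V2*(1 - sqrt(2*r1/(r1+r2))) = 1345.29 m/s
Total dV = 3175 m/s

3175 m/s


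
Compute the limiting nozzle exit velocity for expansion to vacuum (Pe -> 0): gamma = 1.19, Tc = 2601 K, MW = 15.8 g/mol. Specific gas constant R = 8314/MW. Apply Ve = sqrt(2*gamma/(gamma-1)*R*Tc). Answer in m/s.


R = 8314 / 15.8 = 526.2 J/(kg.K)
Ve = sqrt(2 * 1.19 / (1.19 - 1) * 526.2 * 2601) = 4141 m/s

4141 m/s


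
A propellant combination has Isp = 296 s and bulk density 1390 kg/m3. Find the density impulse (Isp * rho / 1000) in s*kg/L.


rho*Isp = 296 * 1390 / 1000 = 411 s*kg/L

411 s*kg/L


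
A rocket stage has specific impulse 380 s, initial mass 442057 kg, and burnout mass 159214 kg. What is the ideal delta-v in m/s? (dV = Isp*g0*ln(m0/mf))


Ve = 380 * 9.81 = 3727.8 m/s
dV = 3727.8 * ln(442057/159214) = 3807 m/s

3807 m/s


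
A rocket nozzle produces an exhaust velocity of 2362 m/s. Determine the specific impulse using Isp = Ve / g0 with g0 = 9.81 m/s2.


Isp = Ve / g0 = 2362 / 9.81 = 240.8 s

240.8 s


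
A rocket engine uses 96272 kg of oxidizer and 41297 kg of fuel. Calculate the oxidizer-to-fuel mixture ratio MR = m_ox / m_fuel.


MR = 96272 / 41297 = 2.33

2.33


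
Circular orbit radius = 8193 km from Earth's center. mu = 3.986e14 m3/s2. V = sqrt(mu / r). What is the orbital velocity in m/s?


V = sqrt(3.986e14 / 8193000) = 6975 m/s

6975 m/s


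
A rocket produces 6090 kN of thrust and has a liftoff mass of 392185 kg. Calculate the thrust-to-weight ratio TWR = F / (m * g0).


TWR = 6090000 / (392185 * 9.81) = 1.58

1.58


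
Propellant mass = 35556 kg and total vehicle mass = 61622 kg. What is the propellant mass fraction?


PMF = 35556 / 61622 = 0.577

0.577


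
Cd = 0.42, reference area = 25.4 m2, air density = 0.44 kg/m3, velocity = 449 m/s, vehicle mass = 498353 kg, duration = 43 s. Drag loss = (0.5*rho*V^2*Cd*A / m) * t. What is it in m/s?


D = 0.5 * 0.44 * 449^2 * 0.42 * 25.4 = 473149.48 N
a = 473149.48 / 498353 = 0.9494 m/s2
dV = 0.9494 * 43 = 40.8 m/s

40.8 m/s


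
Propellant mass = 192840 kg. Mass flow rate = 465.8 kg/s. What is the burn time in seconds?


tb = 192840 / 465.8 = 414.0 s

414.0 s


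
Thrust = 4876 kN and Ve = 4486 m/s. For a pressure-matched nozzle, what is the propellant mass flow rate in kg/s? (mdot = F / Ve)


mdot = F / Ve = 4876000 / 4486 = 1086.9 kg/s

1086.9 kg/s


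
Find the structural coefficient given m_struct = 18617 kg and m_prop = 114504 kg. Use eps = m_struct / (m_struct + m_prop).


eps = 18617 / (18617 + 114504) = 0.1399

0.1399


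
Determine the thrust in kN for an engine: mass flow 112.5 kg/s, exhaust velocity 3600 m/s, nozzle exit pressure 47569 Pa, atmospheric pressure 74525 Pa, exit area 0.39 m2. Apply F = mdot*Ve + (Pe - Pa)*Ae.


F = 112.5 * 3600 + (47569 - 74525) * 0.39 = 394487.0 N = 394.5 kN

394.5 kN


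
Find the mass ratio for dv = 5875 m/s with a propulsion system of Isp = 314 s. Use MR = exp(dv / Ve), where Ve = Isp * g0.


Ve = 314 * 9.81 = 3080.34 m/s
MR = exp(5875 / 3080.34) = 6.735

6.735


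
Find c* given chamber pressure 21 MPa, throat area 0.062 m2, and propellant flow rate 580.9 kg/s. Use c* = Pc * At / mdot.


c* = 21e6 * 0.062 / 580.9 = 2241 m/s

2241 m/s


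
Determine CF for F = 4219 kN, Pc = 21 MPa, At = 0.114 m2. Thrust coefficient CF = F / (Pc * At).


CF = 4219000 / (21e6 * 0.114) = 1.76

1.76


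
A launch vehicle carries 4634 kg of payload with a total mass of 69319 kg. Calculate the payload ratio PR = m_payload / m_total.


PR = 4634 / 69319 = 0.0669

0.0669


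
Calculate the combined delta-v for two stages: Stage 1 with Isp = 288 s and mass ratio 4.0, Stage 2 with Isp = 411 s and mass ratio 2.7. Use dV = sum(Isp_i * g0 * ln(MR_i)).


dV1 = 288 * 9.81 * ln(4.0) = 3916.7 m/s
dV2 = 411 * 9.81 * ln(2.7) = 4004.7 m/s
Total dV = 3916.7 + 4004.7 = 7921.4 m/s ~ 7921 m/s

7921 m/s


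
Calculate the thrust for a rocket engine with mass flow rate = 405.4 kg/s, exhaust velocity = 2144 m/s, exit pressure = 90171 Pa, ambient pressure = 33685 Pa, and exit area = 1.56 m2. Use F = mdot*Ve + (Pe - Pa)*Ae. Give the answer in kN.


F = 405.4 * 2144 + (90171 - 33685) * 1.56 = 957296.0 N = 957.3 kN

957.3 kN


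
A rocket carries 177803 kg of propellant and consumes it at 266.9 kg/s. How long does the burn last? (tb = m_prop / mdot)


tb = 177803 / 266.9 = 666.2 s

666.2 s


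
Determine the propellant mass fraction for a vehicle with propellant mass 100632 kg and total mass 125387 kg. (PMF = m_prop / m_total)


PMF = 100632 / 125387 = 0.803

0.803


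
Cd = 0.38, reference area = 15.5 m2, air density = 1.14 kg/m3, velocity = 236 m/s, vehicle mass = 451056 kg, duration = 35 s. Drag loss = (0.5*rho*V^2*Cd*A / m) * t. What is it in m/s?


D = 0.5 * 1.14 * 236^2 * 0.38 * 15.5 = 186988.18 N
a = 186988.18 / 451056 = 0.4146 m/s2
dV = 0.4146 * 35 = 14.5 m/s

14.5 m/s


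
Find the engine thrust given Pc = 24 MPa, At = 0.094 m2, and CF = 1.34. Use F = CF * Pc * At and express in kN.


F = 1.34 * 24e6 * 0.094 = 3.0230e+06 N = 3023.0 kN

3023.0 kN


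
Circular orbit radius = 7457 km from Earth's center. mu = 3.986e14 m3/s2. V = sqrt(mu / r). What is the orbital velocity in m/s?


V = sqrt(3.986e14 / 7457000) = 7311 m/s

7311 m/s


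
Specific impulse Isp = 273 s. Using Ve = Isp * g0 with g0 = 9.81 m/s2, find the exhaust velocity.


Ve = Isp * g0 = 273 * 9.81 = 2678.1 m/s

2678.1 m/s


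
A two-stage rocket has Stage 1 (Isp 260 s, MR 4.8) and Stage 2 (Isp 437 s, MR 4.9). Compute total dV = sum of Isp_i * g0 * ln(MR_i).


dV1 = 260 * 9.81 * ln(4.8) = 4000.9 m/s
dV2 = 437 * 9.81 * ln(4.9) = 6813.0 m/s
Total dV = 4000.9 + 6813.0 = 10813.9 m/s ~ 10814 m/s

10814 m/s


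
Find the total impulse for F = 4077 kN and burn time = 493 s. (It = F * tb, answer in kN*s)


It = 4077 * 493 = 2009961 kN*s

2009961 kN*s


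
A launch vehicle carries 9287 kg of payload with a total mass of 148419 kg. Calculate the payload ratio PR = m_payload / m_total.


PR = 9287 / 148419 = 0.0626

0.0626


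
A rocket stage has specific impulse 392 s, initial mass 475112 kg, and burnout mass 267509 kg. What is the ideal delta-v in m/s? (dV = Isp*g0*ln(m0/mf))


Ve = 392 * 9.81 = 3845.52 m/s
dV = 3845.52 * ln(475112/267509) = 2209 m/s

2209 m/s


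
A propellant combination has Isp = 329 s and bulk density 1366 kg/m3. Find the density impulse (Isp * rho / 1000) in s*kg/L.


rho*Isp = 329 * 1366 / 1000 = 449 s*kg/L

449 s*kg/L


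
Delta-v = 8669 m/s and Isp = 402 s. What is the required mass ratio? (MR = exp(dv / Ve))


Ve = 402 * 9.81 = 3943.62 m/s
MR = exp(8669 / 3943.62) = 9.009

9.009


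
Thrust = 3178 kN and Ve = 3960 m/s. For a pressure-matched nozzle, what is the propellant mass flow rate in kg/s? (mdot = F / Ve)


mdot = F / Ve = 3178000 / 3960 = 802.5 kg/s

802.5 kg/s


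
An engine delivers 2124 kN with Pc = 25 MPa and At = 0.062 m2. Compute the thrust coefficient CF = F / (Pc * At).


CF = 2124000 / (25e6 * 0.062) = 1.37

1.37


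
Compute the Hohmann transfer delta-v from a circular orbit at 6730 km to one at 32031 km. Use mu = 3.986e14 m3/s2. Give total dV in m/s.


V1 = sqrt(mu/r1) = 7695.93 m/s
dV1 = V1*(sqrt(2*r2/(r1+r2)) - 1) = 2197.89 m/s
V2 = sqrt(mu/r2) = 3527.63 m/s
dV2 = V2*(1 - sqrt(2*r1/(r1+r2))) = 1448.85 m/s
Total dV = 3647 m/s

3647 m/s


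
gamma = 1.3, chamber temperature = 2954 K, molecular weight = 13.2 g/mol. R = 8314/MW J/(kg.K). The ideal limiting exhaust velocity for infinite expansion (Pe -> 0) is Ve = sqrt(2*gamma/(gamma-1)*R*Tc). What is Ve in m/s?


R = 8314 / 13.2 = 629.85 J/(kg.K)
Ve = sqrt(2 * 1.3 / (1.3 - 1) * 629.85 * 2954) = 4016 m/s

4016 m/s


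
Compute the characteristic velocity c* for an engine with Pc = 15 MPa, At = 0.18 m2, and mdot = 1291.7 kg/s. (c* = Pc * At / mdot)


c* = 15e6 * 0.18 / 1291.7 = 2090 m/s

2090 m/s


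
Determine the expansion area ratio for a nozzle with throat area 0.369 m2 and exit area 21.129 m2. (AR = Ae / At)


AR = 21.129 / 0.369 = 57.3

57.3


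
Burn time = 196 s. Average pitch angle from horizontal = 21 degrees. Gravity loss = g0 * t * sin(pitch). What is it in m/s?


GL = 9.81 * 196 * sin(21 deg) = 689 m/s

689 m/s


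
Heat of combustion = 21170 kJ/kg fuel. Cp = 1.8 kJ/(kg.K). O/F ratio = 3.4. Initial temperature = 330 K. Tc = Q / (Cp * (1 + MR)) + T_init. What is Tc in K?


Tc = 21170 / (1.8 * (1 + 3.4)) + 330 = 3003 K

3003 K


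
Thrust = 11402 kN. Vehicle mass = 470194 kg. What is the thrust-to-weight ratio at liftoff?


TWR = 11402000 / (470194 * 9.81) = 2.47

2.47


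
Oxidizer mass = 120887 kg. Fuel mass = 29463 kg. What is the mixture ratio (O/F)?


MR = 120887 / 29463 = 4.1

4.1


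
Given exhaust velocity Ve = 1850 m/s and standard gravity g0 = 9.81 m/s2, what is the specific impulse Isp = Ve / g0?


Isp = Ve / g0 = 1850 / 9.81 = 188.6 s

188.6 s


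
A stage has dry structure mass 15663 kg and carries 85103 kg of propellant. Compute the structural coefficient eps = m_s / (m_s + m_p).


eps = 15663 / (15663 + 85103) = 0.1554

0.1554


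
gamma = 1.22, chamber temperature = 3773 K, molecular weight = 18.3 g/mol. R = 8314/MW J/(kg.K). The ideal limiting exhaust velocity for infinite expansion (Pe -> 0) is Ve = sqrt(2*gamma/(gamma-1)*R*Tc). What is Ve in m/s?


R = 8314 / 18.3 = 454.32 J/(kg.K)
Ve = sqrt(2 * 1.22 / (1.22 - 1) * 454.32 * 3773) = 4360 m/s

4360 m/s


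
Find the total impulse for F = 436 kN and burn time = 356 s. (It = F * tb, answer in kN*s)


It = 436 * 356 = 155216 kN*s

155216 kN*s


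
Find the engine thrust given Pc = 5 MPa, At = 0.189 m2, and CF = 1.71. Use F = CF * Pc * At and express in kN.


F = 1.71 * 5e6 * 0.189 = 1.6160e+06 N = 1616.0 kN

1616.0 kN


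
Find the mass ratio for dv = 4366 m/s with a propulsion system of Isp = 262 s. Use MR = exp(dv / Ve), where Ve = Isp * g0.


Ve = 262 * 9.81 = 2570.22 m/s
MR = exp(4366 / 2570.22) = 5.467

5.467


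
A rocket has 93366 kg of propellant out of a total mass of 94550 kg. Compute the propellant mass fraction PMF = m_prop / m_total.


PMF = 93366 / 94550 = 0.987

0.987


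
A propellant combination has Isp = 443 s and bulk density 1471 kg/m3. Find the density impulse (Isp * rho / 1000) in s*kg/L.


rho*Isp = 443 * 1471 / 1000 = 652 s*kg/L

652 s*kg/L


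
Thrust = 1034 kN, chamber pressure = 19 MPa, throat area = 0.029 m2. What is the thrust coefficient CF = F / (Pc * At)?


CF = 1034000 / (19e6 * 0.029) = 1.88

1.88


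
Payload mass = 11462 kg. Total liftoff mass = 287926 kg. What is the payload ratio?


PR = 11462 / 287926 = 0.0398

0.0398


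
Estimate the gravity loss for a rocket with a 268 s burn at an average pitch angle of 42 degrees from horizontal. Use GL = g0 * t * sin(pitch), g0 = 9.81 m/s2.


GL = 9.81 * 268 * sin(42 deg) = 1759 m/s

1759 m/s


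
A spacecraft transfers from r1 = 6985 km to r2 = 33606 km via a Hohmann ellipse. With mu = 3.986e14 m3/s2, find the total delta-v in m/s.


V1 = sqrt(mu/r1) = 7554.15 m/s
dV1 = V1*(sqrt(2*r2/(r1+r2)) - 1) = 2166.47 m/s
V2 = sqrt(mu/r2) = 3443.98 m/s
dV2 = V2*(1 - sqrt(2*r1/(r1+r2))) = 1423.55 m/s
Total dV = 3590 m/s

3590 m/s


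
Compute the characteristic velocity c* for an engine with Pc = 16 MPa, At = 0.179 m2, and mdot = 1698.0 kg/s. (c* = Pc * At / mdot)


c* = 16e6 * 0.179 / 1698.0 = 1687 m/s

1687 m/s


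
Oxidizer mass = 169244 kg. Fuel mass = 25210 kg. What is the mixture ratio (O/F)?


MR = 169244 / 25210 = 6.71

6.71


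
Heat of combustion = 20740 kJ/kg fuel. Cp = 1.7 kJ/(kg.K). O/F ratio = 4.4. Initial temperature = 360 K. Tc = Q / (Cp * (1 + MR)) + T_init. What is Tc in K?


Tc = 20740 / (1.7 * (1 + 4.4)) + 360 = 2619 K

2619 K


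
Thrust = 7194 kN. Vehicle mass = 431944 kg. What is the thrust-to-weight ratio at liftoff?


TWR = 7194000 / (431944 * 9.81) = 1.7

1.7


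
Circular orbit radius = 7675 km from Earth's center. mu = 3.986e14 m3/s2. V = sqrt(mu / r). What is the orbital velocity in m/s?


V = sqrt(3.986e14 / 7675000) = 7207 m/s

7207 m/s


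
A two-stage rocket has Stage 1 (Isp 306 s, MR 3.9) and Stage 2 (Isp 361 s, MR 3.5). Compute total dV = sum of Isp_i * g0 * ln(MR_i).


dV1 = 306 * 9.81 * ln(3.9) = 4085.5 m/s
dV2 = 361 * 9.81 * ln(3.5) = 4436.5 m/s
Total dV = 4085.5 + 4436.5 = 8522.0 m/s ~ 8522 m/s

8522 m/s


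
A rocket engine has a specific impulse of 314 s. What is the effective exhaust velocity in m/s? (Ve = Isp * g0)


Ve = Isp * g0 = 314 * 9.81 = 3080.3 m/s

3080.3 m/s


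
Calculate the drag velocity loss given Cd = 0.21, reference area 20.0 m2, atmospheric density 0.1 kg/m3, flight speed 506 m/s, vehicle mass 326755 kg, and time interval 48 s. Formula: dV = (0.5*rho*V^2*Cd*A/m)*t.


D = 0.5 * 0.1 * 506^2 * 0.21 * 20.0 = 53767.56 N
a = 53767.56 / 326755 = 0.1646 m/s2
dV = 0.1646 * 48 = 7.9 m/s

7.9 m/s


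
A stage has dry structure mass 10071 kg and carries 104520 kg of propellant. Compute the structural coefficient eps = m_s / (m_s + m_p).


eps = 10071 / (10071 + 104520) = 0.0879

0.0879


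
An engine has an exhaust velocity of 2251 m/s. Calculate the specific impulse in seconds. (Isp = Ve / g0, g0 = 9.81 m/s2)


Isp = Ve / g0 = 2251 / 9.81 = 229.5 s

229.5 s


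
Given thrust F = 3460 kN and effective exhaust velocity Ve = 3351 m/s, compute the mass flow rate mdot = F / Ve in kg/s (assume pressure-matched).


mdot = F / Ve = 3460000 / 3351 = 1032.5 kg/s

1032.5 kg/s


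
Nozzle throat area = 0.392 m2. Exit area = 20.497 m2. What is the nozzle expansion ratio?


AR = 20.497 / 0.392 = 52.3

52.3


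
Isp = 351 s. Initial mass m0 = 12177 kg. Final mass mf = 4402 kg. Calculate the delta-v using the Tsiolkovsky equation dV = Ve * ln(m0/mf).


Ve = 351 * 9.81 = 3443.31 m/s
dV = 3443.31 * ln(12177/4402) = 3504 m/s

3504 m/s


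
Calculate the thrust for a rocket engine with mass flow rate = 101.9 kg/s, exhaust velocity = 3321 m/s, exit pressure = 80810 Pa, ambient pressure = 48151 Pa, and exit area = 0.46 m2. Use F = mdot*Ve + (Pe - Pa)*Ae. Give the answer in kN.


F = 101.9 * 3321 + (80810 - 48151) * 0.46 = 353433.0 N = 353.4 kN

353.4 kN


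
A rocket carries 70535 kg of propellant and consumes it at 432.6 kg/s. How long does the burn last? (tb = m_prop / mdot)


tb = 70535 / 432.6 = 163.0 s

163.0 s


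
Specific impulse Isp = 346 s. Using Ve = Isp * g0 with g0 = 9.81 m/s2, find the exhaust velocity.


Ve = Isp * g0 = 346 * 9.81 = 3394.3 m/s

3394.3 m/s


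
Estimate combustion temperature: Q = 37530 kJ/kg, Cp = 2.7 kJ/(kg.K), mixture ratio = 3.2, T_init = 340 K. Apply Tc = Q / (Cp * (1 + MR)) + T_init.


Tc = 37530 / (2.7 * (1 + 3.2)) + 340 = 3650 K

3650 K


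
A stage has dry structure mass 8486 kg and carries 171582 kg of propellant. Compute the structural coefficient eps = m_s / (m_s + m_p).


eps = 8486 / (8486 + 171582) = 0.0471

0.0471


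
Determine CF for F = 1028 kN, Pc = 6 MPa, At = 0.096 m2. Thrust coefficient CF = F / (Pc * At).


CF = 1028000 / (6e6 * 0.096) = 1.78

1.78


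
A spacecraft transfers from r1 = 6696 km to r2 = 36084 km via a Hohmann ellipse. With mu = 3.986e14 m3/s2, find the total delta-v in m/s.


V1 = sqrt(mu/r1) = 7715.44 m/s
dV1 = V1*(sqrt(2*r2/(r1+r2)) - 1) = 2305.6 m/s
V2 = sqrt(mu/r2) = 3323.62 m/s
dV2 = V2*(1 - sqrt(2*r1/(r1+r2))) = 1464.04 m/s
Total dV = 3770 m/s

3770 m/s


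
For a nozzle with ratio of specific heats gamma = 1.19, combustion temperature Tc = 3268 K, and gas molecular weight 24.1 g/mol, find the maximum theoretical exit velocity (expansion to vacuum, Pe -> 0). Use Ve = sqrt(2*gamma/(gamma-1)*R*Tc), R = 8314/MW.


R = 8314 / 24.1 = 344.98 J/(kg.K)
Ve = sqrt(2 * 1.19 / (1.19 - 1) * 344.98 * 3268) = 3758 m/s

3758 m/s


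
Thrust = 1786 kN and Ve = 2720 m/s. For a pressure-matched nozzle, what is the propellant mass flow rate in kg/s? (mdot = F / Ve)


mdot = F / Ve = 1786000 / 2720 = 656.6 kg/s

656.6 kg/s


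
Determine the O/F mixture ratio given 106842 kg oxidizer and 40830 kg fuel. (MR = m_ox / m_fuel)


MR = 106842 / 40830 = 2.62

2.62


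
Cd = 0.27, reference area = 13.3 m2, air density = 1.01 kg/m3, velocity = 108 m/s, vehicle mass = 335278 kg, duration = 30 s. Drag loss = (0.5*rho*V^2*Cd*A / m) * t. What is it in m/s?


D = 0.5 * 1.01 * 108^2 * 0.27 * 13.3 = 21152.14 N
a = 21152.14 / 335278 = 0.0631 m/s2
dV = 0.0631 * 30 = 1.9 m/s

1.9 m/s


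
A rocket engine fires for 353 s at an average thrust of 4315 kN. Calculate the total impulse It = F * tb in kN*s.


It = 4315 * 353 = 1523195 kN*s

1523195 kN*s


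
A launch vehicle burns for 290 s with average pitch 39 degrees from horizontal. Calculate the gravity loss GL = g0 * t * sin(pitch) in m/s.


GL = 9.81 * 290 * sin(39 deg) = 1790 m/s

1790 m/s


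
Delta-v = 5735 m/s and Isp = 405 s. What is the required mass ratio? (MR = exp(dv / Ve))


Ve = 405 * 9.81 = 3973.05 m/s
MR = exp(5735 / 3973.05) = 4.235

4.235


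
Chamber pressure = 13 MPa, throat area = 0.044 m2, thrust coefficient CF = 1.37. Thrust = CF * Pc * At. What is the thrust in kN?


F = 1.37 * 13e6 * 0.044 = 783640.0 N = 783.6 kN

783.6 kN


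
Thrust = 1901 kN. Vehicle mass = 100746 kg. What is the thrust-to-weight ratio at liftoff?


TWR = 1901000 / (100746 * 9.81) = 1.92

1.92


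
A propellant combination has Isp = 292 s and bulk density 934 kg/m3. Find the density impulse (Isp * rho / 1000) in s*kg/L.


rho*Isp = 292 * 934 / 1000 = 273 s*kg/L

273 s*kg/L


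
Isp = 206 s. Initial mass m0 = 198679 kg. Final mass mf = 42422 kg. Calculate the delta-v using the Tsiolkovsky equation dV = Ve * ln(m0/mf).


Ve = 206 * 9.81 = 2020.86 m/s
dV = 2020.86 * ln(198679/42422) = 3120 m/s

3120 m/s


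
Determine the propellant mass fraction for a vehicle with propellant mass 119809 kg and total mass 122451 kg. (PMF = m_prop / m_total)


PMF = 119809 / 122451 = 0.978

0.978


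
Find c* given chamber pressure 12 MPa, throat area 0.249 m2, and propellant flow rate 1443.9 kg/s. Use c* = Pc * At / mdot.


c* = 12e6 * 0.249 / 1443.9 = 2069 m/s

2069 m/s


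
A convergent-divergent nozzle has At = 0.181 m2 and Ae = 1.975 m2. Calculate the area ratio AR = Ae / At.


AR = 1.975 / 0.181 = 10.9

10.9


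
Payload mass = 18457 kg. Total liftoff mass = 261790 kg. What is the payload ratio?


PR = 18457 / 261790 = 0.0705

0.0705


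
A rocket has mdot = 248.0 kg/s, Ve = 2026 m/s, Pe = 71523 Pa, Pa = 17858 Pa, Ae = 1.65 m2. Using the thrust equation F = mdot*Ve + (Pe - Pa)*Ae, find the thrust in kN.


F = 248.0 * 2026 + (71523 - 17858) * 1.65 = 590995.0 N = 591.0 kN

591.0 kN


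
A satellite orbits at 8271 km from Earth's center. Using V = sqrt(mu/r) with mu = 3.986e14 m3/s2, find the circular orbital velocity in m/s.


V = sqrt(3.986e14 / 8271000) = 6942 m/s

6942 m/s


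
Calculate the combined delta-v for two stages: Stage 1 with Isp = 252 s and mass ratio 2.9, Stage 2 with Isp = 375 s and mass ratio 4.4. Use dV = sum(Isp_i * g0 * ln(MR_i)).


dV1 = 252 * 9.81 * ln(2.9) = 2632.1 m/s
dV2 = 375 * 9.81 * ln(4.4) = 5450.5 m/s
Total dV = 2632.1 + 5450.5 = 8082.6 m/s ~ 8083 m/s

8083 m/s


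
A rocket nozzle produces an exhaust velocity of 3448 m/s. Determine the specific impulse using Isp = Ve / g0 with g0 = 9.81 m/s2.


Isp = Ve / g0 = 3448 / 9.81 = 351.5 s

351.5 s


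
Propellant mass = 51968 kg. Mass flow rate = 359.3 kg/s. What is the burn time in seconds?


tb = 51968 / 359.3 = 144.6 s

144.6 s


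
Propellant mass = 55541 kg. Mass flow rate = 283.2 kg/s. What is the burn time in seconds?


tb = 55541 / 283.2 = 196.1 s

196.1 s


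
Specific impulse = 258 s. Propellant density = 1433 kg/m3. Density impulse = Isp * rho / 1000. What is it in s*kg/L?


rho*Isp = 258 * 1433 / 1000 = 370 s*kg/L

370 s*kg/L


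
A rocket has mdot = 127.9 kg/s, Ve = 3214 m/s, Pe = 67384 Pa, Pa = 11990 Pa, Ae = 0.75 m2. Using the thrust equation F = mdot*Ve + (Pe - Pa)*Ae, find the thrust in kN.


F = 127.9 * 3214 + (67384 - 11990) * 0.75 = 452616.0 N = 452.6 kN

452.6 kN
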